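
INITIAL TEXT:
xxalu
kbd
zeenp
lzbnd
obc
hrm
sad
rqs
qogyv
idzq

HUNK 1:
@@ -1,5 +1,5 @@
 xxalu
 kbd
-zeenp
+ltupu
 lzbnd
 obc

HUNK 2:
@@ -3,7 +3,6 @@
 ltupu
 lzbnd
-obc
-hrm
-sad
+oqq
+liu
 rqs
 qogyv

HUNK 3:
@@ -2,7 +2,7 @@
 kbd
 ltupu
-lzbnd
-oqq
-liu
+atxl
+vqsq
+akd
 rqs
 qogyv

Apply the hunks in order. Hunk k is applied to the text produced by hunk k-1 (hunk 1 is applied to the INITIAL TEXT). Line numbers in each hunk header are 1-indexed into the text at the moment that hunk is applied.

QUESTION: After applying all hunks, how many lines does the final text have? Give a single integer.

Answer: 9

Derivation:
Hunk 1: at line 1 remove [zeenp] add [ltupu] -> 10 lines: xxalu kbd ltupu lzbnd obc hrm sad rqs qogyv idzq
Hunk 2: at line 3 remove [obc,hrm,sad] add [oqq,liu] -> 9 lines: xxalu kbd ltupu lzbnd oqq liu rqs qogyv idzq
Hunk 3: at line 2 remove [lzbnd,oqq,liu] add [atxl,vqsq,akd] -> 9 lines: xxalu kbd ltupu atxl vqsq akd rqs qogyv idzq
Final line count: 9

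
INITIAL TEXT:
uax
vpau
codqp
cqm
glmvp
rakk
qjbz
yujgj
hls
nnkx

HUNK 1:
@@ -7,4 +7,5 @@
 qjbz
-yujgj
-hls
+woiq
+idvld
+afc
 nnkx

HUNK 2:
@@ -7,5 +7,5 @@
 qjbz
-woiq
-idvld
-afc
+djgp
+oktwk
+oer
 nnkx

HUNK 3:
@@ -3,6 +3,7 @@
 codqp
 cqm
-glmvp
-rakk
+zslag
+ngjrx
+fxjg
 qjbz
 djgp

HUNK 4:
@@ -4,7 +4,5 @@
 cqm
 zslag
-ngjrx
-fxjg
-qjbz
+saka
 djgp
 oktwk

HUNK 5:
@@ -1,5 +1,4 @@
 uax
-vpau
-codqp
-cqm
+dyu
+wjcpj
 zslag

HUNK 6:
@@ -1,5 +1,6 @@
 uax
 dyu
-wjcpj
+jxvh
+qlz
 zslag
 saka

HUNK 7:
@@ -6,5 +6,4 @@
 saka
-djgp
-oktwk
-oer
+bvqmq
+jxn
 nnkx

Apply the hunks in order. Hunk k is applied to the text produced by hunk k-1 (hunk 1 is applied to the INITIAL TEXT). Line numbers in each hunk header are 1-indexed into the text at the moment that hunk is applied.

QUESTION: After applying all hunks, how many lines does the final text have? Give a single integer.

Answer: 9

Derivation:
Hunk 1: at line 7 remove [yujgj,hls] add [woiq,idvld,afc] -> 11 lines: uax vpau codqp cqm glmvp rakk qjbz woiq idvld afc nnkx
Hunk 2: at line 7 remove [woiq,idvld,afc] add [djgp,oktwk,oer] -> 11 lines: uax vpau codqp cqm glmvp rakk qjbz djgp oktwk oer nnkx
Hunk 3: at line 3 remove [glmvp,rakk] add [zslag,ngjrx,fxjg] -> 12 lines: uax vpau codqp cqm zslag ngjrx fxjg qjbz djgp oktwk oer nnkx
Hunk 4: at line 4 remove [ngjrx,fxjg,qjbz] add [saka] -> 10 lines: uax vpau codqp cqm zslag saka djgp oktwk oer nnkx
Hunk 5: at line 1 remove [vpau,codqp,cqm] add [dyu,wjcpj] -> 9 lines: uax dyu wjcpj zslag saka djgp oktwk oer nnkx
Hunk 6: at line 1 remove [wjcpj] add [jxvh,qlz] -> 10 lines: uax dyu jxvh qlz zslag saka djgp oktwk oer nnkx
Hunk 7: at line 6 remove [djgp,oktwk,oer] add [bvqmq,jxn] -> 9 lines: uax dyu jxvh qlz zslag saka bvqmq jxn nnkx
Final line count: 9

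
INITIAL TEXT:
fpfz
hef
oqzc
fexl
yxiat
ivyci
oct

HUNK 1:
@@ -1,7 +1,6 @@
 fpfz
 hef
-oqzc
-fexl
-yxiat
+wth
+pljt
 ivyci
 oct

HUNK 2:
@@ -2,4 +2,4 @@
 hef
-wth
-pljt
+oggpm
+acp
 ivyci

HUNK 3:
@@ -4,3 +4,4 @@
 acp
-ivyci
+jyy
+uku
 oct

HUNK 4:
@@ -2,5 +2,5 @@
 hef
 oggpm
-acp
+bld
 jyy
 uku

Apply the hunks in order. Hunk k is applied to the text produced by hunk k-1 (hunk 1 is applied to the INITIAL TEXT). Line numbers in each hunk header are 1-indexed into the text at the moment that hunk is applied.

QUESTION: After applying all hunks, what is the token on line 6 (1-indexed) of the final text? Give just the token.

Hunk 1: at line 1 remove [oqzc,fexl,yxiat] add [wth,pljt] -> 6 lines: fpfz hef wth pljt ivyci oct
Hunk 2: at line 2 remove [wth,pljt] add [oggpm,acp] -> 6 lines: fpfz hef oggpm acp ivyci oct
Hunk 3: at line 4 remove [ivyci] add [jyy,uku] -> 7 lines: fpfz hef oggpm acp jyy uku oct
Hunk 4: at line 2 remove [acp] add [bld] -> 7 lines: fpfz hef oggpm bld jyy uku oct
Final line 6: uku

Answer: uku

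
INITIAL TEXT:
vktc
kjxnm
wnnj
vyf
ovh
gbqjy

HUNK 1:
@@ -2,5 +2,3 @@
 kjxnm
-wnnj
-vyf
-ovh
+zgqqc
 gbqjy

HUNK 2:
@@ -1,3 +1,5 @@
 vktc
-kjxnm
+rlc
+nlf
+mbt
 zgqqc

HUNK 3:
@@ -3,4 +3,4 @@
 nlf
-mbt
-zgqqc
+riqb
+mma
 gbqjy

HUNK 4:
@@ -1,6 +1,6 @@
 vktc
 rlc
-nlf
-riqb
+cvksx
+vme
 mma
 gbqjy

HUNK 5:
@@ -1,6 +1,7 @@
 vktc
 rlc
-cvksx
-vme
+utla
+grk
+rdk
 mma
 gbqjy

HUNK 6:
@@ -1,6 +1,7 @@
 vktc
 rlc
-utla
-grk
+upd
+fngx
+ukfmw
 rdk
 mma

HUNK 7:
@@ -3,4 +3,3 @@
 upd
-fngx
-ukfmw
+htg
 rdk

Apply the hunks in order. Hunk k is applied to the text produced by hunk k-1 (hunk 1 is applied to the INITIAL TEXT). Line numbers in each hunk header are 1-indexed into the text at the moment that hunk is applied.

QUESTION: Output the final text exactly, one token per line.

Hunk 1: at line 2 remove [wnnj,vyf,ovh] add [zgqqc] -> 4 lines: vktc kjxnm zgqqc gbqjy
Hunk 2: at line 1 remove [kjxnm] add [rlc,nlf,mbt] -> 6 lines: vktc rlc nlf mbt zgqqc gbqjy
Hunk 3: at line 3 remove [mbt,zgqqc] add [riqb,mma] -> 6 lines: vktc rlc nlf riqb mma gbqjy
Hunk 4: at line 1 remove [nlf,riqb] add [cvksx,vme] -> 6 lines: vktc rlc cvksx vme mma gbqjy
Hunk 5: at line 1 remove [cvksx,vme] add [utla,grk,rdk] -> 7 lines: vktc rlc utla grk rdk mma gbqjy
Hunk 6: at line 1 remove [utla,grk] add [upd,fngx,ukfmw] -> 8 lines: vktc rlc upd fngx ukfmw rdk mma gbqjy
Hunk 7: at line 3 remove [fngx,ukfmw] add [htg] -> 7 lines: vktc rlc upd htg rdk mma gbqjy

Answer: vktc
rlc
upd
htg
rdk
mma
gbqjy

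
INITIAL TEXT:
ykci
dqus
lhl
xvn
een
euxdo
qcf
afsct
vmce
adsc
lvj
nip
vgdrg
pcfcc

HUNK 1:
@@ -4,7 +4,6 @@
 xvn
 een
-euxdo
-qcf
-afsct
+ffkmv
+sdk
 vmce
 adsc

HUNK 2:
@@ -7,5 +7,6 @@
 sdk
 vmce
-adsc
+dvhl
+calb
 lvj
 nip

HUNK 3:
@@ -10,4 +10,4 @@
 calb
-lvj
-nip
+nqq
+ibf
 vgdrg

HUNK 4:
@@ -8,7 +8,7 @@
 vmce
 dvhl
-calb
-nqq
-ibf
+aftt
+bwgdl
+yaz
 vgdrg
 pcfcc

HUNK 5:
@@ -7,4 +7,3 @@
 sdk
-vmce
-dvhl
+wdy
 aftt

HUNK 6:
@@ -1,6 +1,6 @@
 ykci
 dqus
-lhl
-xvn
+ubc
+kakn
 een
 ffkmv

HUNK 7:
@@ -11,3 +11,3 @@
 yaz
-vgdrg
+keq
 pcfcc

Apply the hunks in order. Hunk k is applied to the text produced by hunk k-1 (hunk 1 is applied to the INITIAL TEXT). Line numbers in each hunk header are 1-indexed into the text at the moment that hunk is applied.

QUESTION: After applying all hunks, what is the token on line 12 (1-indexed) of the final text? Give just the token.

Hunk 1: at line 4 remove [euxdo,qcf,afsct] add [ffkmv,sdk] -> 13 lines: ykci dqus lhl xvn een ffkmv sdk vmce adsc lvj nip vgdrg pcfcc
Hunk 2: at line 7 remove [adsc] add [dvhl,calb] -> 14 lines: ykci dqus lhl xvn een ffkmv sdk vmce dvhl calb lvj nip vgdrg pcfcc
Hunk 3: at line 10 remove [lvj,nip] add [nqq,ibf] -> 14 lines: ykci dqus lhl xvn een ffkmv sdk vmce dvhl calb nqq ibf vgdrg pcfcc
Hunk 4: at line 8 remove [calb,nqq,ibf] add [aftt,bwgdl,yaz] -> 14 lines: ykci dqus lhl xvn een ffkmv sdk vmce dvhl aftt bwgdl yaz vgdrg pcfcc
Hunk 5: at line 7 remove [vmce,dvhl] add [wdy] -> 13 lines: ykci dqus lhl xvn een ffkmv sdk wdy aftt bwgdl yaz vgdrg pcfcc
Hunk 6: at line 1 remove [lhl,xvn] add [ubc,kakn] -> 13 lines: ykci dqus ubc kakn een ffkmv sdk wdy aftt bwgdl yaz vgdrg pcfcc
Hunk 7: at line 11 remove [vgdrg] add [keq] -> 13 lines: ykci dqus ubc kakn een ffkmv sdk wdy aftt bwgdl yaz keq pcfcc
Final line 12: keq

Answer: keq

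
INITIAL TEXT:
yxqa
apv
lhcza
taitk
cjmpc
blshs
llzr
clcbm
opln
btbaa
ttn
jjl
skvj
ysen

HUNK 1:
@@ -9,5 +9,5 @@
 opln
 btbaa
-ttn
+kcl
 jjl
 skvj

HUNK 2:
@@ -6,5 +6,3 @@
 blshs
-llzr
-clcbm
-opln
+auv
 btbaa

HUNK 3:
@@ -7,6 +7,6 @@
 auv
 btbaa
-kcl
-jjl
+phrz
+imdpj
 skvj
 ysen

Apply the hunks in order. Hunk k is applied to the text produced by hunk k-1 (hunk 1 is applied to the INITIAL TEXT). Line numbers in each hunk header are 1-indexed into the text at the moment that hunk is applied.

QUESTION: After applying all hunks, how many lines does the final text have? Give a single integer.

Answer: 12

Derivation:
Hunk 1: at line 9 remove [ttn] add [kcl] -> 14 lines: yxqa apv lhcza taitk cjmpc blshs llzr clcbm opln btbaa kcl jjl skvj ysen
Hunk 2: at line 6 remove [llzr,clcbm,opln] add [auv] -> 12 lines: yxqa apv lhcza taitk cjmpc blshs auv btbaa kcl jjl skvj ysen
Hunk 3: at line 7 remove [kcl,jjl] add [phrz,imdpj] -> 12 lines: yxqa apv lhcza taitk cjmpc blshs auv btbaa phrz imdpj skvj ysen
Final line count: 12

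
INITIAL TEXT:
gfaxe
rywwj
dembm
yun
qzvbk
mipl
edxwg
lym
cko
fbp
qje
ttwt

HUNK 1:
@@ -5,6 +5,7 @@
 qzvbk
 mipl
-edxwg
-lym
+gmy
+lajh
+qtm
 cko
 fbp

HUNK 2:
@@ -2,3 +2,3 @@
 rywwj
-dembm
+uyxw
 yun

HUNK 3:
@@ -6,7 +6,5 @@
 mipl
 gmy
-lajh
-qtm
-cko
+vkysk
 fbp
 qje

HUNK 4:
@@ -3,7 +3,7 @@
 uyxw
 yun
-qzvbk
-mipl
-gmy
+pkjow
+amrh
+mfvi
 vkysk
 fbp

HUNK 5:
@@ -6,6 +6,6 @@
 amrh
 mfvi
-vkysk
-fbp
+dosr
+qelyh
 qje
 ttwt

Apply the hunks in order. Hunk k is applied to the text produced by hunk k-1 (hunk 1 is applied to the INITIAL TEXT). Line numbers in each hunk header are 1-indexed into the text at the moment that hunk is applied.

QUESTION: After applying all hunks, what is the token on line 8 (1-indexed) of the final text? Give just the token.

Answer: dosr

Derivation:
Hunk 1: at line 5 remove [edxwg,lym] add [gmy,lajh,qtm] -> 13 lines: gfaxe rywwj dembm yun qzvbk mipl gmy lajh qtm cko fbp qje ttwt
Hunk 2: at line 2 remove [dembm] add [uyxw] -> 13 lines: gfaxe rywwj uyxw yun qzvbk mipl gmy lajh qtm cko fbp qje ttwt
Hunk 3: at line 6 remove [lajh,qtm,cko] add [vkysk] -> 11 lines: gfaxe rywwj uyxw yun qzvbk mipl gmy vkysk fbp qje ttwt
Hunk 4: at line 3 remove [qzvbk,mipl,gmy] add [pkjow,amrh,mfvi] -> 11 lines: gfaxe rywwj uyxw yun pkjow amrh mfvi vkysk fbp qje ttwt
Hunk 5: at line 6 remove [vkysk,fbp] add [dosr,qelyh] -> 11 lines: gfaxe rywwj uyxw yun pkjow amrh mfvi dosr qelyh qje ttwt
Final line 8: dosr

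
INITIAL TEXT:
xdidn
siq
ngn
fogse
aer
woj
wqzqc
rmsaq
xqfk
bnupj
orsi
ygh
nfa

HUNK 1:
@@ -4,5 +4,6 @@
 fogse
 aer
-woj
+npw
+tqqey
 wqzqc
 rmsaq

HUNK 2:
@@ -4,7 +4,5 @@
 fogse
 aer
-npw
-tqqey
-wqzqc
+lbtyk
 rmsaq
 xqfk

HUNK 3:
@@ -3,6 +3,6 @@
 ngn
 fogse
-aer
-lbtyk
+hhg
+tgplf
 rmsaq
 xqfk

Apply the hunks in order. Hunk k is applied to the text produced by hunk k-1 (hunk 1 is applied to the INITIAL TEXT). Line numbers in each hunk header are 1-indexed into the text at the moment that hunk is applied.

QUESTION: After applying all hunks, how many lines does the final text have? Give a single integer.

Hunk 1: at line 4 remove [woj] add [npw,tqqey] -> 14 lines: xdidn siq ngn fogse aer npw tqqey wqzqc rmsaq xqfk bnupj orsi ygh nfa
Hunk 2: at line 4 remove [npw,tqqey,wqzqc] add [lbtyk] -> 12 lines: xdidn siq ngn fogse aer lbtyk rmsaq xqfk bnupj orsi ygh nfa
Hunk 3: at line 3 remove [aer,lbtyk] add [hhg,tgplf] -> 12 lines: xdidn siq ngn fogse hhg tgplf rmsaq xqfk bnupj orsi ygh nfa
Final line count: 12

Answer: 12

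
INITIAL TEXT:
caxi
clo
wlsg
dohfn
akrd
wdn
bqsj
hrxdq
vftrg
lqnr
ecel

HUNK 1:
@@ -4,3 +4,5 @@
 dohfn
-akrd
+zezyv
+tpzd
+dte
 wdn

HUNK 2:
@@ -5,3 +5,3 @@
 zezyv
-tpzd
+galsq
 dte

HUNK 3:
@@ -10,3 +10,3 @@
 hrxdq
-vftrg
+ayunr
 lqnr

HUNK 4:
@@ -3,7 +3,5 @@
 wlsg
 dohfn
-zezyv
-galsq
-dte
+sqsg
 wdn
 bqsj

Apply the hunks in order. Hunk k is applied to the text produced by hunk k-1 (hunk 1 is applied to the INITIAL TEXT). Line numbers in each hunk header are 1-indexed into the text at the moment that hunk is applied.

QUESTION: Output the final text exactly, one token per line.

Hunk 1: at line 4 remove [akrd] add [zezyv,tpzd,dte] -> 13 lines: caxi clo wlsg dohfn zezyv tpzd dte wdn bqsj hrxdq vftrg lqnr ecel
Hunk 2: at line 5 remove [tpzd] add [galsq] -> 13 lines: caxi clo wlsg dohfn zezyv galsq dte wdn bqsj hrxdq vftrg lqnr ecel
Hunk 3: at line 10 remove [vftrg] add [ayunr] -> 13 lines: caxi clo wlsg dohfn zezyv galsq dte wdn bqsj hrxdq ayunr lqnr ecel
Hunk 4: at line 3 remove [zezyv,galsq,dte] add [sqsg] -> 11 lines: caxi clo wlsg dohfn sqsg wdn bqsj hrxdq ayunr lqnr ecel

Answer: caxi
clo
wlsg
dohfn
sqsg
wdn
bqsj
hrxdq
ayunr
lqnr
ecel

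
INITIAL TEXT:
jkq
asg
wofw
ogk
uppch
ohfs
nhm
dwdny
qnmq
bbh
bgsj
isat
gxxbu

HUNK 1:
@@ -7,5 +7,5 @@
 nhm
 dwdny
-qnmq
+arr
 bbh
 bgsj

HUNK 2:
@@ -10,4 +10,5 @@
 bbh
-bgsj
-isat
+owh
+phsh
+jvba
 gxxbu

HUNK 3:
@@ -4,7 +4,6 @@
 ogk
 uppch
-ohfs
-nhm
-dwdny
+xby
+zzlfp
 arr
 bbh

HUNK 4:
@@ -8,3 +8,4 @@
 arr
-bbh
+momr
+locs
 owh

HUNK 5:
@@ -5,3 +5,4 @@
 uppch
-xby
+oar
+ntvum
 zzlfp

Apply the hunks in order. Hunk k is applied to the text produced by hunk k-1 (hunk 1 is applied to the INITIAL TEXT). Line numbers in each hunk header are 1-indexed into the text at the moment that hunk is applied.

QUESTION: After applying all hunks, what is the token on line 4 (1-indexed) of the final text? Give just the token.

Answer: ogk

Derivation:
Hunk 1: at line 7 remove [qnmq] add [arr] -> 13 lines: jkq asg wofw ogk uppch ohfs nhm dwdny arr bbh bgsj isat gxxbu
Hunk 2: at line 10 remove [bgsj,isat] add [owh,phsh,jvba] -> 14 lines: jkq asg wofw ogk uppch ohfs nhm dwdny arr bbh owh phsh jvba gxxbu
Hunk 3: at line 4 remove [ohfs,nhm,dwdny] add [xby,zzlfp] -> 13 lines: jkq asg wofw ogk uppch xby zzlfp arr bbh owh phsh jvba gxxbu
Hunk 4: at line 8 remove [bbh] add [momr,locs] -> 14 lines: jkq asg wofw ogk uppch xby zzlfp arr momr locs owh phsh jvba gxxbu
Hunk 5: at line 5 remove [xby] add [oar,ntvum] -> 15 lines: jkq asg wofw ogk uppch oar ntvum zzlfp arr momr locs owh phsh jvba gxxbu
Final line 4: ogk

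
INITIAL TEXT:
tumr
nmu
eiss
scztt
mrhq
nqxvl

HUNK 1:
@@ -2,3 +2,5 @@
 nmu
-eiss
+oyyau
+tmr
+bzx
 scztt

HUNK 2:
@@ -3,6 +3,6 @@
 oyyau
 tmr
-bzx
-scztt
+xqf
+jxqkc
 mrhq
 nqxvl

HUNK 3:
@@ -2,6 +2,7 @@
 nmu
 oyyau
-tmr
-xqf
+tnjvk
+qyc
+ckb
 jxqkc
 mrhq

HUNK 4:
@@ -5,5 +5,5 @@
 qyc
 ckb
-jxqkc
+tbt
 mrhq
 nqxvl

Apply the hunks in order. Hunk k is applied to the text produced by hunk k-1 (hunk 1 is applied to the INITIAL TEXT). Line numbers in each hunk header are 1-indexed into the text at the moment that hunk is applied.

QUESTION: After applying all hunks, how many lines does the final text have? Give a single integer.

Hunk 1: at line 2 remove [eiss] add [oyyau,tmr,bzx] -> 8 lines: tumr nmu oyyau tmr bzx scztt mrhq nqxvl
Hunk 2: at line 3 remove [bzx,scztt] add [xqf,jxqkc] -> 8 lines: tumr nmu oyyau tmr xqf jxqkc mrhq nqxvl
Hunk 3: at line 2 remove [tmr,xqf] add [tnjvk,qyc,ckb] -> 9 lines: tumr nmu oyyau tnjvk qyc ckb jxqkc mrhq nqxvl
Hunk 4: at line 5 remove [jxqkc] add [tbt] -> 9 lines: tumr nmu oyyau tnjvk qyc ckb tbt mrhq nqxvl
Final line count: 9

Answer: 9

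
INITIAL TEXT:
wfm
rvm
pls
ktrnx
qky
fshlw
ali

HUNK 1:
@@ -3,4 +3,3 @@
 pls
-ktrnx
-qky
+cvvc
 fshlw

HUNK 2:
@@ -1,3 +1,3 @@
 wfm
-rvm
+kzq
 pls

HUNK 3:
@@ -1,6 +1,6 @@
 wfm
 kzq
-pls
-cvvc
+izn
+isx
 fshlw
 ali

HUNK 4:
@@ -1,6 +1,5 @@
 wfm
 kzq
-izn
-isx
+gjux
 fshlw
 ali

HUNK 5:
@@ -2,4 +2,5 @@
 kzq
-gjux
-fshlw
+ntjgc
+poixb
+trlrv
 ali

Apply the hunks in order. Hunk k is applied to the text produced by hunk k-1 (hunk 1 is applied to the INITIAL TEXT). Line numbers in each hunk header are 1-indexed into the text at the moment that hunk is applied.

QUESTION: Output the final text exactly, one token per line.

Hunk 1: at line 3 remove [ktrnx,qky] add [cvvc] -> 6 lines: wfm rvm pls cvvc fshlw ali
Hunk 2: at line 1 remove [rvm] add [kzq] -> 6 lines: wfm kzq pls cvvc fshlw ali
Hunk 3: at line 1 remove [pls,cvvc] add [izn,isx] -> 6 lines: wfm kzq izn isx fshlw ali
Hunk 4: at line 1 remove [izn,isx] add [gjux] -> 5 lines: wfm kzq gjux fshlw ali
Hunk 5: at line 2 remove [gjux,fshlw] add [ntjgc,poixb,trlrv] -> 6 lines: wfm kzq ntjgc poixb trlrv ali

Answer: wfm
kzq
ntjgc
poixb
trlrv
ali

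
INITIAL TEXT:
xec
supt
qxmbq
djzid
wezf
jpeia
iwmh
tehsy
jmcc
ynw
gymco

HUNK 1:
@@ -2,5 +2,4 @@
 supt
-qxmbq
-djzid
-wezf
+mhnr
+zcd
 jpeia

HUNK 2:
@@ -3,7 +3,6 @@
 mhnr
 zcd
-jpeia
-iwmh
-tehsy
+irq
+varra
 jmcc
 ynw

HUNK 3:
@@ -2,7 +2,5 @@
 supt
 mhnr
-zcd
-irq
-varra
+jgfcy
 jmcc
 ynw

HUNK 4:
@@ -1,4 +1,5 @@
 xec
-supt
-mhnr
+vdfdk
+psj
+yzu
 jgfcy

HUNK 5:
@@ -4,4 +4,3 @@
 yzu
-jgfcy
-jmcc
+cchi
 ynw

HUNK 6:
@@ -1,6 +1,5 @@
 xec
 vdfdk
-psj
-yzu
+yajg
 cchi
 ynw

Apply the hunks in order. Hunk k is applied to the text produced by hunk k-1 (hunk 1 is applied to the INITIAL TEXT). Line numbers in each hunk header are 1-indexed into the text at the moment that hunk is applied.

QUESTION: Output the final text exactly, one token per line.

Hunk 1: at line 2 remove [qxmbq,djzid,wezf] add [mhnr,zcd] -> 10 lines: xec supt mhnr zcd jpeia iwmh tehsy jmcc ynw gymco
Hunk 2: at line 3 remove [jpeia,iwmh,tehsy] add [irq,varra] -> 9 lines: xec supt mhnr zcd irq varra jmcc ynw gymco
Hunk 3: at line 2 remove [zcd,irq,varra] add [jgfcy] -> 7 lines: xec supt mhnr jgfcy jmcc ynw gymco
Hunk 4: at line 1 remove [supt,mhnr] add [vdfdk,psj,yzu] -> 8 lines: xec vdfdk psj yzu jgfcy jmcc ynw gymco
Hunk 5: at line 4 remove [jgfcy,jmcc] add [cchi] -> 7 lines: xec vdfdk psj yzu cchi ynw gymco
Hunk 6: at line 1 remove [psj,yzu] add [yajg] -> 6 lines: xec vdfdk yajg cchi ynw gymco

Answer: xec
vdfdk
yajg
cchi
ynw
gymco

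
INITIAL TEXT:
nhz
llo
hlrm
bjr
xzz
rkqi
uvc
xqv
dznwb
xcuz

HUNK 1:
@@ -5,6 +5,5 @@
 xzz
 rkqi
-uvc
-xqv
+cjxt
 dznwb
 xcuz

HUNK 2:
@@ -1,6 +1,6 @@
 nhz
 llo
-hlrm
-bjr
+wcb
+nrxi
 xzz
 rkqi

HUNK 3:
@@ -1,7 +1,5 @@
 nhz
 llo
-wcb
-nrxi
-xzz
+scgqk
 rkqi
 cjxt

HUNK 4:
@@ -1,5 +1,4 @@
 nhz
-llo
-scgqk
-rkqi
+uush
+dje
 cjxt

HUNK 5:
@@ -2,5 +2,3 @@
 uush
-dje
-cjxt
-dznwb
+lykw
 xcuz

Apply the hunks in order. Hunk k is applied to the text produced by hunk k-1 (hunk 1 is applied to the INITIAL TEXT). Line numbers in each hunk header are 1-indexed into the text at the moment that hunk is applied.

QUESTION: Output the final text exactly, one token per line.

Answer: nhz
uush
lykw
xcuz

Derivation:
Hunk 1: at line 5 remove [uvc,xqv] add [cjxt] -> 9 lines: nhz llo hlrm bjr xzz rkqi cjxt dznwb xcuz
Hunk 2: at line 1 remove [hlrm,bjr] add [wcb,nrxi] -> 9 lines: nhz llo wcb nrxi xzz rkqi cjxt dznwb xcuz
Hunk 3: at line 1 remove [wcb,nrxi,xzz] add [scgqk] -> 7 lines: nhz llo scgqk rkqi cjxt dznwb xcuz
Hunk 4: at line 1 remove [llo,scgqk,rkqi] add [uush,dje] -> 6 lines: nhz uush dje cjxt dznwb xcuz
Hunk 5: at line 2 remove [dje,cjxt,dznwb] add [lykw] -> 4 lines: nhz uush lykw xcuz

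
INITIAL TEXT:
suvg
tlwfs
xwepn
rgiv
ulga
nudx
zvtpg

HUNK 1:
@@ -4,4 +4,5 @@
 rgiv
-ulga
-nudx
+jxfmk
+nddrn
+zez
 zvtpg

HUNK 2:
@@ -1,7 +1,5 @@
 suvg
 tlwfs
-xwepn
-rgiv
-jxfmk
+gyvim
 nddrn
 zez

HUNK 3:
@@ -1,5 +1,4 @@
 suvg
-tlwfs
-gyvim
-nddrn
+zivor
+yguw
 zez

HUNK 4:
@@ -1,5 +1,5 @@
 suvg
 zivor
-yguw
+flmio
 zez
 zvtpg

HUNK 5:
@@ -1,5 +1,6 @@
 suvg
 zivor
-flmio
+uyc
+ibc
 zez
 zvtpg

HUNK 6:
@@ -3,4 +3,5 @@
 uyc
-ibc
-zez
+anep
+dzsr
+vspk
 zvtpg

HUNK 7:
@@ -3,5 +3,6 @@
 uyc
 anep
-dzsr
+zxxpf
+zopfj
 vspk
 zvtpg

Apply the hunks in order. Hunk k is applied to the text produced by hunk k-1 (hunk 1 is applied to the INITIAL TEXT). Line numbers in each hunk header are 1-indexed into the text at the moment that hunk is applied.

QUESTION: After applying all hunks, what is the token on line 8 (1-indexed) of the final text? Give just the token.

Hunk 1: at line 4 remove [ulga,nudx] add [jxfmk,nddrn,zez] -> 8 lines: suvg tlwfs xwepn rgiv jxfmk nddrn zez zvtpg
Hunk 2: at line 1 remove [xwepn,rgiv,jxfmk] add [gyvim] -> 6 lines: suvg tlwfs gyvim nddrn zez zvtpg
Hunk 3: at line 1 remove [tlwfs,gyvim,nddrn] add [zivor,yguw] -> 5 lines: suvg zivor yguw zez zvtpg
Hunk 4: at line 1 remove [yguw] add [flmio] -> 5 lines: suvg zivor flmio zez zvtpg
Hunk 5: at line 1 remove [flmio] add [uyc,ibc] -> 6 lines: suvg zivor uyc ibc zez zvtpg
Hunk 6: at line 3 remove [ibc,zez] add [anep,dzsr,vspk] -> 7 lines: suvg zivor uyc anep dzsr vspk zvtpg
Hunk 7: at line 3 remove [dzsr] add [zxxpf,zopfj] -> 8 lines: suvg zivor uyc anep zxxpf zopfj vspk zvtpg
Final line 8: zvtpg

Answer: zvtpg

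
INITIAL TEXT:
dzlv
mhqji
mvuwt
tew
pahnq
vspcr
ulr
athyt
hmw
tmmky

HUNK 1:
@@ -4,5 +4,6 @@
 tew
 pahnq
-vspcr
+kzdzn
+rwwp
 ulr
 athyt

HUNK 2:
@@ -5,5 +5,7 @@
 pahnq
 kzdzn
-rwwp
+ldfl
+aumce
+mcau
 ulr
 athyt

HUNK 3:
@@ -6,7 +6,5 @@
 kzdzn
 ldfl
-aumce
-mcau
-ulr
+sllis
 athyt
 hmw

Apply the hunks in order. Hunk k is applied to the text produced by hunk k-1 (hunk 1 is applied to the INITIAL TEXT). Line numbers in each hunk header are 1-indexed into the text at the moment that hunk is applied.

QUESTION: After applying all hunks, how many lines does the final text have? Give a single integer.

Answer: 11

Derivation:
Hunk 1: at line 4 remove [vspcr] add [kzdzn,rwwp] -> 11 lines: dzlv mhqji mvuwt tew pahnq kzdzn rwwp ulr athyt hmw tmmky
Hunk 2: at line 5 remove [rwwp] add [ldfl,aumce,mcau] -> 13 lines: dzlv mhqji mvuwt tew pahnq kzdzn ldfl aumce mcau ulr athyt hmw tmmky
Hunk 3: at line 6 remove [aumce,mcau,ulr] add [sllis] -> 11 lines: dzlv mhqji mvuwt tew pahnq kzdzn ldfl sllis athyt hmw tmmky
Final line count: 11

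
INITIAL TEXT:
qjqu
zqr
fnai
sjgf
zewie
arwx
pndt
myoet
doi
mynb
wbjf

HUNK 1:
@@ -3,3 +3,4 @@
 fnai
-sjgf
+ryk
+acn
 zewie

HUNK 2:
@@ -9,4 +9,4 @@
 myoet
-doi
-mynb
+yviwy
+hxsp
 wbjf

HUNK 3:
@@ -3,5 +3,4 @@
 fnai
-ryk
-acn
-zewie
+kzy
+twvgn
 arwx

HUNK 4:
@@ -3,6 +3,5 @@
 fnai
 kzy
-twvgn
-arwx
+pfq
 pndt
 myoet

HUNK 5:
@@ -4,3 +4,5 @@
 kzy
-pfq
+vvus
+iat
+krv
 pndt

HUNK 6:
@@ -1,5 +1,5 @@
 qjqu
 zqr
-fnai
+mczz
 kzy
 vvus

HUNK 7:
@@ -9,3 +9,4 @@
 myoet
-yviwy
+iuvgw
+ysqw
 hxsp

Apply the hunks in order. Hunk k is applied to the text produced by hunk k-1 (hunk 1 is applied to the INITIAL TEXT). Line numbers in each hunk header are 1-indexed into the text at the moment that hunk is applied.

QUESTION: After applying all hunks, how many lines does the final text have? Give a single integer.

Hunk 1: at line 3 remove [sjgf] add [ryk,acn] -> 12 lines: qjqu zqr fnai ryk acn zewie arwx pndt myoet doi mynb wbjf
Hunk 2: at line 9 remove [doi,mynb] add [yviwy,hxsp] -> 12 lines: qjqu zqr fnai ryk acn zewie arwx pndt myoet yviwy hxsp wbjf
Hunk 3: at line 3 remove [ryk,acn,zewie] add [kzy,twvgn] -> 11 lines: qjqu zqr fnai kzy twvgn arwx pndt myoet yviwy hxsp wbjf
Hunk 4: at line 3 remove [twvgn,arwx] add [pfq] -> 10 lines: qjqu zqr fnai kzy pfq pndt myoet yviwy hxsp wbjf
Hunk 5: at line 4 remove [pfq] add [vvus,iat,krv] -> 12 lines: qjqu zqr fnai kzy vvus iat krv pndt myoet yviwy hxsp wbjf
Hunk 6: at line 1 remove [fnai] add [mczz] -> 12 lines: qjqu zqr mczz kzy vvus iat krv pndt myoet yviwy hxsp wbjf
Hunk 7: at line 9 remove [yviwy] add [iuvgw,ysqw] -> 13 lines: qjqu zqr mczz kzy vvus iat krv pndt myoet iuvgw ysqw hxsp wbjf
Final line count: 13

Answer: 13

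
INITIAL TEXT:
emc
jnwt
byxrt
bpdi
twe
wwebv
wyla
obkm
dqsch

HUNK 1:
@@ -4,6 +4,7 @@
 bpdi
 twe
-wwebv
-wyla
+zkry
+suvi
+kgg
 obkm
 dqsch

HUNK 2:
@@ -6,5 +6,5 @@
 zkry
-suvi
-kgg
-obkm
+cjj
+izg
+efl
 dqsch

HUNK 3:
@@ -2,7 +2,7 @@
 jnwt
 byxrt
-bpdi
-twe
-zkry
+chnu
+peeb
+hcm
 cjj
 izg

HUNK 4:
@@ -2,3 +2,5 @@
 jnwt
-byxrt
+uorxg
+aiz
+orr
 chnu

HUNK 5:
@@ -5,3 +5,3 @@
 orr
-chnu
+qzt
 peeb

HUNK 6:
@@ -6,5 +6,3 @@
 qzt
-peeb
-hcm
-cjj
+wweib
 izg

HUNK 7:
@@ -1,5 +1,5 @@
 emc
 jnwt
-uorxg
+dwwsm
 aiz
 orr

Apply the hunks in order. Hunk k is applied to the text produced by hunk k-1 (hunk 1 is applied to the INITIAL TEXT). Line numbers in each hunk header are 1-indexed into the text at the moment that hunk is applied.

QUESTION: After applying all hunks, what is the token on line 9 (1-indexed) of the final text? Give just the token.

Answer: efl

Derivation:
Hunk 1: at line 4 remove [wwebv,wyla] add [zkry,suvi,kgg] -> 10 lines: emc jnwt byxrt bpdi twe zkry suvi kgg obkm dqsch
Hunk 2: at line 6 remove [suvi,kgg,obkm] add [cjj,izg,efl] -> 10 lines: emc jnwt byxrt bpdi twe zkry cjj izg efl dqsch
Hunk 3: at line 2 remove [bpdi,twe,zkry] add [chnu,peeb,hcm] -> 10 lines: emc jnwt byxrt chnu peeb hcm cjj izg efl dqsch
Hunk 4: at line 2 remove [byxrt] add [uorxg,aiz,orr] -> 12 lines: emc jnwt uorxg aiz orr chnu peeb hcm cjj izg efl dqsch
Hunk 5: at line 5 remove [chnu] add [qzt] -> 12 lines: emc jnwt uorxg aiz orr qzt peeb hcm cjj izg efl dqsch
Hunk 6: at line 6 remove [peeb,hcm,cjj] add [wweib] -> 10 lines: emc jnwt uorxg aiz orr qzt wweib izg efl dqsch
Hunk 7: at line 1 remove [uorxg] add [dwwsm] -> 10 lines: emc jnwt dwwsm aiz orr qzt wweib izg efl dqsch
Final line 9: efl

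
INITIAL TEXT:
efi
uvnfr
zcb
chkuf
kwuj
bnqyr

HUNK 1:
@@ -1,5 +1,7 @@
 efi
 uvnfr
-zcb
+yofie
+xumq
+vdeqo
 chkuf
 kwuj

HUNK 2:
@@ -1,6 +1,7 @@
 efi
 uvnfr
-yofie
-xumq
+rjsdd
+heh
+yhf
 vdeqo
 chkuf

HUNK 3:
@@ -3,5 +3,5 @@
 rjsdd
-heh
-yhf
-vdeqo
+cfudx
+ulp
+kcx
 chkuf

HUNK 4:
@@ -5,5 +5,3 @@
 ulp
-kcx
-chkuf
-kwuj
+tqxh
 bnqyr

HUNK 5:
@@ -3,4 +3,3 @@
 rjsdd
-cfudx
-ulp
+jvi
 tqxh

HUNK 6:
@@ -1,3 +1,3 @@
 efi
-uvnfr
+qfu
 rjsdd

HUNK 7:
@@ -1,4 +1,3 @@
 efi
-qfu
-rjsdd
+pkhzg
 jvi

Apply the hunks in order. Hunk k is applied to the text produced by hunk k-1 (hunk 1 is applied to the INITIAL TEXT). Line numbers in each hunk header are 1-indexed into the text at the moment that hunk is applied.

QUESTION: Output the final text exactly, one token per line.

Hunk 1: at line 1 remove [zcb] add [yofie,xumq,vdeqo] -> 8 lines: efi uvnfr yofie xumq vdeqo chkuf kwuj bnqyr
Hunk 2: at line 1 remove [yofie,xumq] add [rjsdd,heh,yhf] -> 9 lines: efi uvnfr rjsdd heh yhf vdeqo chkuf kwuj bnqyr
Hunk 3: at line 3 remove [heh,yhf,vdeqo] add [cfudx,ulp,kcx] -> 9 lines: efi uvnfr rjsdd cfudx ulp kcx chkuf kwuj bnqyr
Hunk 4: at line 5 remove [kcx,chkuf,kwuj] add [tqxh] -> 7 lines: efi uvnfr rjsdd cfudx ulp tqxh bnqyr
Hunk 5: at line 3 remove [cfudx,ulp] add [jvi] -> 6 lines: efi uvnfr rjsdd jvi tqxh bnqyr
Hunk 6: at line 1 remove [uvnfr] add [qfu] -> 6 lines: efi qfu rjsdd jvi tqxh bnqyr
Hunk 7: at line 1 remove [qfu,rjsdd] add [pkhzg] -> 5 lines: efi pkhzg jvi tqxh bnqyr

Answer: efi
pkhzg
jvi
tqxh
bnqyr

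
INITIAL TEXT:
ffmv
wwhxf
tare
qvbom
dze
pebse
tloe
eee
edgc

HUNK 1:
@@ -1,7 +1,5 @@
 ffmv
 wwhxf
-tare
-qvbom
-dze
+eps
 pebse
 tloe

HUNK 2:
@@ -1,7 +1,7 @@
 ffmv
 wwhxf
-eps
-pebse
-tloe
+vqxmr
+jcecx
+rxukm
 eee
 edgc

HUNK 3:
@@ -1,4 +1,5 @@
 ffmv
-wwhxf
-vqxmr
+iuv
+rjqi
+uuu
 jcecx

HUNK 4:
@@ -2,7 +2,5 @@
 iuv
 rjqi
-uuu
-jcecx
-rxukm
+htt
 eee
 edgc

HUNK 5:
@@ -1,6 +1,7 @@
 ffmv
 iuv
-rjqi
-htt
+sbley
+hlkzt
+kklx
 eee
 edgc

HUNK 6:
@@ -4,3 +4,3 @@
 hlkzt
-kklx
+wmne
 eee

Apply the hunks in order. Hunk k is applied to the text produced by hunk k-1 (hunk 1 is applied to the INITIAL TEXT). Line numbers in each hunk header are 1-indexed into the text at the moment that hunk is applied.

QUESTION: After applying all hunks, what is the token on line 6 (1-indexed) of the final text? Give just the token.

Answer: eee

Derivation:
Hunk 1: at line 1 remove [tare,qvbom,dze] add [eps] -> 7 lines: ffmv wwhxf eps pebse tloe eee edgc
Hunk 2: at line 1 remove [eps,pebse,tloe] add [vqxmr,jcecx,rxukm] -> 7 lines: ffmv wwhxf vqxmr jcecx rxukm eee edgc
Hunk 3: at line 1 remove [wwhxf,vqxmr] add [iuv,rjqi,uuu] -> 8 lines: ffmv iuv rjqi uuu jcecx rxukm eee edgc
Hunk 4: at line 2 remove [uuu,jcecx,rxukm] add [htt] -> 6 lines: ffmv iuv rjqi htt eee edgc
Hunk 5: at line 1 remove [rjqi,htt] add [sbley,hlkzt,kklx] -> 7 lines: ffmv iuv sbley hlkzt kklx eee edgc
Hunk 6: at line 4 remove [kklx] add [wmne] -> 7 lines: ffmv iuv sbley hlkzt wmne eee edgc
Final line 6: eee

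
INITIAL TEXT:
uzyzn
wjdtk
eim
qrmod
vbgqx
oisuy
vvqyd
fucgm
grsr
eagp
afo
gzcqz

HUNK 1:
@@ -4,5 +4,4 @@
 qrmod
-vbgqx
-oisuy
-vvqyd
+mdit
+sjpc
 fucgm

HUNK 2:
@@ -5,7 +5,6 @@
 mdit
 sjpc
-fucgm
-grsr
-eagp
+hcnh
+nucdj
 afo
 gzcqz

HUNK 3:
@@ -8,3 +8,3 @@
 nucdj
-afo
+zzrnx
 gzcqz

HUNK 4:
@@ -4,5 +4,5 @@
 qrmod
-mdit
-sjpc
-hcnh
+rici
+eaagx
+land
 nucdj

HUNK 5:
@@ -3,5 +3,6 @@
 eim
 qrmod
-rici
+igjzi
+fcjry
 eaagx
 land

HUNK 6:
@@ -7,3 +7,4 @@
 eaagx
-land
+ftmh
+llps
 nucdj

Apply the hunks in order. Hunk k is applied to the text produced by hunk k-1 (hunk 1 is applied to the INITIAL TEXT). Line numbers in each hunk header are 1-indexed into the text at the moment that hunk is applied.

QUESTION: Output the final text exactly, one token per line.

Hunk 1: at line 4 remove [vbgqx,oisuy,vvqyd] add [mdit,sjpc] -> 11 lines: uzyzn wjdtk eim qrmod mdit sjpc fucgm grsr eagp afo gzcqz
Hunk 2: at line 5 remove [fucgm,grsr,eagp] add [hcnh,nucdj] -> 10 lines: uzyzn wjdtk eim qrmod mdit sjpc hcnh nucdj afo gzcqz
Hunk 3: at line 8 remove [afo] add [zzrnx] -> 10 lines: uzyzn wjdtk eim qrmod mdit sjpc hcnh nucdj zzrnx gzcqz
Hunk 4: at line 4 remove [mdit,sjpc,hcnh] add [rici,eaagx,land] -> 10 lines: uzyzn wjdtk eim qrmod rici eaagx land nucdj zzrnx gzcqz
Hunk 5: at line 3 remove [rici] add [igjzi,fcjry] -> 11 lines: uzyzn wjdtk eim qrmod igjzi fcjry eaagx land nucdj zzrnx gzcqz
Hunk 6: at line 7 remove [land] add [ftmh,llps] -> 12 lines: uzyzn wjdtk eim qrmod igjzi fcjry eaagx ftmh llps nucdj zzrnx gzcqz

Answer: uzyzn
wjdtk
eim
qrmod
igjzi
fcjry
eaagx
ftmh
llps
nucdj
zzrnx
gzcqz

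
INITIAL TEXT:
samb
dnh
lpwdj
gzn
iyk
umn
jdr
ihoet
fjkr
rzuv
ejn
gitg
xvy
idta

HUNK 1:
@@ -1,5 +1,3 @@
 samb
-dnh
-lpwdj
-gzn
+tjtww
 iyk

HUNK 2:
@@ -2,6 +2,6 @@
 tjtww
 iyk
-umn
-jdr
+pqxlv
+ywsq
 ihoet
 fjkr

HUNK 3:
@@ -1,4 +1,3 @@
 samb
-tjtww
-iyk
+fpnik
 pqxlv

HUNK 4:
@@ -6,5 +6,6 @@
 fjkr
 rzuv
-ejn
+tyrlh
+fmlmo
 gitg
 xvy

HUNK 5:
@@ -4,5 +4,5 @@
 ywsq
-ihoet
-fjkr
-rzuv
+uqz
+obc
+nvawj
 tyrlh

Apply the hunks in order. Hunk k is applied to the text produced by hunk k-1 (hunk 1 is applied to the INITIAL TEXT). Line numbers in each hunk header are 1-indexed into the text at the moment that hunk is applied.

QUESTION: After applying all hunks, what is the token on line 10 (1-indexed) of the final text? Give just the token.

Answer: gitg

Derivation:
Hunk 1: at line 1 remove [dnh,lpwdj,gzn] add [tjtww] -> 12 lines: samb tjtww iyk umn jdr ihoet fjkr rzuv ejn gitg xvy idta
Hunk 2: at line 2 remove [umn,jdr] add [pqxlv,ywsq] -> 12 lines: samb tjtww iyk pqxlv ywsq ihoet fjkr rzuv ejn gitg xvy idta
Hunk 3: at line 1 remove [tjtww,iyk] add [fpnik] -> 11 lines: samb fpnik pqxlv ywsq ihoet fjkr rzuv ejn gitg xvy idta
Hunk 4: at line 6 remove [ejn] add [tyrlh,fmlmo] -> 12 lines: samb fpnik pqxlv ywsq ihoet fjkr rzuv tyrlh fmlmo gitg xvy idta
Hunk 5: at line 4 remove [ihoet,fjkr,rzuv] add [uqz,obc,nvawj] -> 12 lines: samb fpnik pqxlv ywsq uqz obc nvawj tyrlh fmlmo gitg xvy idta
Final line 10: gitg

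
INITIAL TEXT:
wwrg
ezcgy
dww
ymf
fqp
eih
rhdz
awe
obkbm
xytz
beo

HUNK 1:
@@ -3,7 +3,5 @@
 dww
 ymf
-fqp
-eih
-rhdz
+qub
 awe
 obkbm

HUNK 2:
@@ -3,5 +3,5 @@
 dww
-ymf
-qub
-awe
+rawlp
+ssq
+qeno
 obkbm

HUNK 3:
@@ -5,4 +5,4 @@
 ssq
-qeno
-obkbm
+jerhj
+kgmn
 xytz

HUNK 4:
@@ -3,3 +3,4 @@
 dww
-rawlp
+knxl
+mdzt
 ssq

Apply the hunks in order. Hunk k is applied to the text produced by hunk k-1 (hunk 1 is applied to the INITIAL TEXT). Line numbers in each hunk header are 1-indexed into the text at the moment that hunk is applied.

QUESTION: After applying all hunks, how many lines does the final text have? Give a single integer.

Answer: 10

Derivation:
Hunk 1: at line 3 remove [fqp,eih,rhdz] add [qub] -> 9 lines: wwrg ezcgy dww ymf qub awe obkbm xytz beo
Hunk 2: at line 3 remove [ymf,qub,awe] add [rawlp,ssq,qeno] -> 9 lines: wwrg ezcgy dww rawlp ssq qeno obkbm xytz beo
Hunk 3: at line 5 remove [qeno,obkbm] add [jerhj,kgmn] -> 9 lines: wwrg ezcgy dww rawlp ssq jerhj kgmn xytz beo
Hunk 4: at line 3 remove [rawlp] add [knxl,mdzt] -> 10 lines: wwrg ezcgy dww knxl mdzt ssq jerhj kgmn xytz beo
Final line count: 10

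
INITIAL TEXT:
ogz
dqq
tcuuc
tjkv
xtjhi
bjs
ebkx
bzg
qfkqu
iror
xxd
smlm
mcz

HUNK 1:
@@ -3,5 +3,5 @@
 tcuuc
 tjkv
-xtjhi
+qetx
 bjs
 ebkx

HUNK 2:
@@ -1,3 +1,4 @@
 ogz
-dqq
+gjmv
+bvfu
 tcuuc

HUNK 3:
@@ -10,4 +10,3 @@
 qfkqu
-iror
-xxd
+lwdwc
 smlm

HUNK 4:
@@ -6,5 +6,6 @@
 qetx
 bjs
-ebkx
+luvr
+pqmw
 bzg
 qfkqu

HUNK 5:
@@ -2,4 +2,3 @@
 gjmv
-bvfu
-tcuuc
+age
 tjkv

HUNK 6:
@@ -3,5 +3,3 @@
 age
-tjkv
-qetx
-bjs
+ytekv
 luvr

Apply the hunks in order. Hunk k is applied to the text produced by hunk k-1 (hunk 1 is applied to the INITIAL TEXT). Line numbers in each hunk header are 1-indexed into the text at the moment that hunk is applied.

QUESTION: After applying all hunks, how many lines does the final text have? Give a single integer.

Answer: 11

Derivation:
Hunk 1: at line 3 remove [xtjhi] add [qetx] -> 13 lines: ogz dqq tcuuc tjkv qetx bjs ebkx bzg qfkqu iror xxd smlm mcz
Hunk 2: at line 1 remove [dqq] add [gjmv,bvfu] -> 14 lines: ogz gjmv bvfu tcuuc tjkv qetx bjs ebkx bzg qfkqu iror xxd smlm mcz
Hunk 3: at line 10 remove [iror,xxd] add [lwdwc] -> 13 lines: ogz gjmv bvfu tcuuc tjkv qetx bjs ebkx bzg qfkqu lwdwc smlm mcz
Hunk 4: at line 6 remove [ebkx] add [luvr,pqmw] -> 14 lines: ogz gjmv bvfu tcuuc tjkv qetx bjs luvr pqmw bzg qfkqu lwdwc smlm mcz
Hunk 5: at line 2 remove [bvfu,tcuuc] add [age] -> 13 lines: ogz gjmv age tjkv qetx bjs luvr pqmw bzg qfkqu lwdwc smlm mcz
Hunk 6: at line 3 remove [tjkv,qetx,bjs] add [ytekv] -> 11 lines: ogz gjmv age ytekv luvr pqmw bzg qfkqu lwdwc smlm mcz
Final line count: 11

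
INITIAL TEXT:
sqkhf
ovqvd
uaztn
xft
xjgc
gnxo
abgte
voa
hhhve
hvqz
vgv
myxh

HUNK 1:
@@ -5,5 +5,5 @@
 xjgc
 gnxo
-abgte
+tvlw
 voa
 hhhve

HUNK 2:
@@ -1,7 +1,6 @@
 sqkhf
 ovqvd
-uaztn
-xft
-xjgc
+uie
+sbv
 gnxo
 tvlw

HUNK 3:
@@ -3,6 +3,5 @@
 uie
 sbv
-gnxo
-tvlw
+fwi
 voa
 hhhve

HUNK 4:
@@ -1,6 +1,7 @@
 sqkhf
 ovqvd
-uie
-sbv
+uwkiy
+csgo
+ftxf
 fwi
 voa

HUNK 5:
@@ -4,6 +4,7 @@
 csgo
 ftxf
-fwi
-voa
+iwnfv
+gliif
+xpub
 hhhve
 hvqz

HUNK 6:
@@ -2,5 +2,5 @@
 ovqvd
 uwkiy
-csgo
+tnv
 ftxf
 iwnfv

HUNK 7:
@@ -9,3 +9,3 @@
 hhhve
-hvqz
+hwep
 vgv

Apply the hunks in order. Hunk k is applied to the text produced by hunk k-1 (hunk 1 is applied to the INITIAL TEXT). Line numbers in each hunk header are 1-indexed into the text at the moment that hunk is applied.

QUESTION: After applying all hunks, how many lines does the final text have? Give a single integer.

Hunk 1: at line 5 remove [abgte] add [tvlw] -> 12 lines: sqkhf ovqvd uaztn xft xjgc gnxo tvlw voa hhhve hvqz vgv myxh
Hunk 2: at line 1 remove [uaztn,xft,xjgc] add [uie,sbv] -> 11 lines: sqkhf ovqvd uie sbv gnxo tvlw voa hhhve hvqz vgv myxh
Hunk 3: at line 3 remove [gnxo,tvlw] add [fwi] -> 10 lines: sqkhf ovqvd uie sbv fwi voa hhhve hvqz vgv myxh
Hunk 4: at line 1 remove [uie,sbv] add [uwkiy,csgo,ftxf] -> 11 lines: sqkhf ovqvd uwkiy csgo ftxf fwi voa hhhve hvqz vgv myxh
Hunk 5: at line 4 remove [fwi,voa] add [iwnfv,gliif,xpub] -> 12 lines: sqkhf ovqvd uwkiy csgo ftxf iwnfv gliif xpub hhhve hvqz vgv myxh
Hunk 6: at line 2 remove [csgo] add [tnv] -> 12 lines: sqkhf ovqvd uwkiy tnv ftxf iwnfv gliif xpub hhhve hvqz vgv myxh
Hunk 7: at line 9 remove [hvqz] add [hwep] -> 12 lines: sqkhf ovqvd uwkiy tnv ftxf iwnfv gliif xpub hhhve hwep vgv myxh
Final line count: 12

Answer: 12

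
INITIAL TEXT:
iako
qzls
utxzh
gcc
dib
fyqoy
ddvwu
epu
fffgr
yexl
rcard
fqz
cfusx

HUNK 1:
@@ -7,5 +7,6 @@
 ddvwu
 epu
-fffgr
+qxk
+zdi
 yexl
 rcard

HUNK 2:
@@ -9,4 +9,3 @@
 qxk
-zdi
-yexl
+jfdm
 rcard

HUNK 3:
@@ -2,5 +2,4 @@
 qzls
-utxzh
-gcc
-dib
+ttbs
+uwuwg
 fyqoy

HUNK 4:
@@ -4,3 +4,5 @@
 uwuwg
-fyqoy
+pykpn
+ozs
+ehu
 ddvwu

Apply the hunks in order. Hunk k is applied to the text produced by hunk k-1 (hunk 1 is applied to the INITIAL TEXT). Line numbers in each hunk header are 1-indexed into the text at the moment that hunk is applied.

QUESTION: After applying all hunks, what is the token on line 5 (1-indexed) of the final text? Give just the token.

Hunk 1: at line 7 remove [fffgr] add [qxk,zdi] -> 14 lines: iako qzls utxzh gcc dib fyqoy ddvwu epu qxk zdi yexl rcard fqz cfusx
Hunk 2: at line 9 remove [zdi,yexl] add [jfdm] -> 13 lines: iako qzls utxzh gcc dib fyqoy ddvwu epu qxk jfdm rcard fqz cfusx
Hunk 3: at line 2 remove [utxzh,gcc,dib] add [ttbs,uwuwg] -> 12 lines: iako qzls ttbs uwuwg fyqoy ddvwu epu qxk jfdm rcard fqz cfusx
Hunk 4: at line 4 remove [fyqoy] add [pykpn,ozs,ehu] -> 14 lines: iako qzls ttbs uwuwg pykpn ozs ehu ddvwu epu qxk jfdm rcard fqz cfusx
Final line 5: pykpn

Answer: pykpn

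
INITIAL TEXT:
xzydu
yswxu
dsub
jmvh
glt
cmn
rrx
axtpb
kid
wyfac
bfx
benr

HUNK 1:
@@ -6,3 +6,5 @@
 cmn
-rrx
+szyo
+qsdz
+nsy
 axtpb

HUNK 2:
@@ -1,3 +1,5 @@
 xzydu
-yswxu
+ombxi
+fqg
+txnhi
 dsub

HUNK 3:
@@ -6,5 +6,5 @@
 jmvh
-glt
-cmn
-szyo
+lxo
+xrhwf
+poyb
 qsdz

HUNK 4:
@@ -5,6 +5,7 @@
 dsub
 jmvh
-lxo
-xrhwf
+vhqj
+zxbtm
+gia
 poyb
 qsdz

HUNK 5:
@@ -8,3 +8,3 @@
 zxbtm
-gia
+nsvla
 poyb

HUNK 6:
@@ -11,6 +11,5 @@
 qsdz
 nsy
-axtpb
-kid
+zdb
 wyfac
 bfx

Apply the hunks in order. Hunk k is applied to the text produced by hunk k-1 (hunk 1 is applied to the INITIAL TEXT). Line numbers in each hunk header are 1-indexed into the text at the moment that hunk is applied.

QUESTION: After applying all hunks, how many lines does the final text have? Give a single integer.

Answer: 16

Derivation:
Hunk 1: at line 6 remove [rrx] add [szyo,qsdz,nsy] -> 14 lines: xzydu yswxu dsub jmvh glt cmn szyo qsdz nsy axtpb kid wyfac bfx benr
Hunk 2: at line 1 remove [yswxu] add [ombxi,fqg,txnhi] -> 16 lines: xzydu ombxi fqg txnhi dsub jmvh glt cmn szyo qsdz nsy axtpb kid wyfac bfx benr
Hunk 3: at line 6 remove [glt,cmn,szyo] add [lxo,xrhwf,poyb] -> 16 lines: xzydu ombxi fqg txnhi dsub jmvh lxo xrhwf poyb qsdz nsy axtpb kid wyfac bfx benr
Hunk 4: at line 5 remove [lxo,xrhwf] add [vhqj,zxbtm,gia] -> 17 lines: xzydu ombxi fqg txnhi dsub jmvh vhqj zxbtm gia poyb qsdz nsy axtpb kid wyfac bfx benr
Hunk 5: at line 8 remove [gia] add [nsvla] -> 17 lines: xzydu ombxi fqg txnhi dsub jmvh vhqj zxbtm nsvla poyb qsdz nsy axtpb kid wyfac bfx benr
Hunk 6: at line 11 remove [axtpb,kid] add [zdb] -> 16 lines: xzydu ombxi fqg txnhi dsub jmvh vhqj zxbtm nsvla poyb qsdz nsy zdb wyfac bfx benr
Final line count: 16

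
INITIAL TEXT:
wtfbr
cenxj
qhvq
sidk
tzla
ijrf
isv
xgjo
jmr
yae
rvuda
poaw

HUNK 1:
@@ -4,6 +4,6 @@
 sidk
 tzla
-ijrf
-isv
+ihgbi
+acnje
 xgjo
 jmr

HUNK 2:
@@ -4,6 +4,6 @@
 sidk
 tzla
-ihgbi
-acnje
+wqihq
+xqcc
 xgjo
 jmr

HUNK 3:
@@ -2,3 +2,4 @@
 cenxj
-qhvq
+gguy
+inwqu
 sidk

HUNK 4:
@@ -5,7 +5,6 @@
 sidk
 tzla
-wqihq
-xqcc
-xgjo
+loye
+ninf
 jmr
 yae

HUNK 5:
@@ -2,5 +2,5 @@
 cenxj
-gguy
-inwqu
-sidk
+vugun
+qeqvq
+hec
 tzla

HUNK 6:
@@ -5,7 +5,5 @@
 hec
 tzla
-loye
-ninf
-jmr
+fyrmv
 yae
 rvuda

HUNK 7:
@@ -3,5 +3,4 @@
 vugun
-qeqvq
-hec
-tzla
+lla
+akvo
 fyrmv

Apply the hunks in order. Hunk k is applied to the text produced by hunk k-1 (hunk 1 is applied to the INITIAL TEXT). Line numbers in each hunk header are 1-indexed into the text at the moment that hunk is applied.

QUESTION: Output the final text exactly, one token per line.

Hunk 1: at line 4 remove [ijrf,isv] add [ihgbi,acnje] -> 12 lines: wtfbr cenxj qhvq sidk tzla ihgbi acnje xgjo jmr yae rvuda poaw
Hunk 2: at line 4 remove [ihgbi,acnje] add [wqihq,xqcc] -> 12 lines: wtfbr cenxj qhvq sidk tzla wqihq xqcc xgjo jmr yae rvuda poaw
Hunk 3: at line 2 remove [qhvq] add [gguy,inwqu] -> 13 lines: wtfbr cenxj gguy inwqu sidk tzla wqihq xqcc xgjo jmr yae rvuda poaw
Hunk 4: at line 5 remove [wqihq,xqcc,xgjo] add [loye,ninf] -> 12 lines: wtfbr cenxj gguy inwqu sidk tzla loye ninf jmr yae rvuda poaw
Hunk 5: at line 2 remove [gguy,inwqu,sidk] add [vugun,qeqvq,hec] -> 12 lines: wtfbr cenxj vugun qeqvq hec tzla loye ninf jmr yae rvuda poaw
Hunk 6: at line 5 remove [loye,ninf,jmr] add [fyrmv] -> 10 lines: wtfbr cenxj vugun qeqvq hec tzla fyrmv yae rvuda poaw
Hunk 7: at line 3 remove [qeqvq,hec,tzla] add [lla,akvo] -> 9 lines: wtfbr cenxj vugun lla akvo fyrmv yae rvuda poaw

Answer: wtfbr
cenxj
vugun
lla
akvo
fyrmv
yae
rvuda
poaw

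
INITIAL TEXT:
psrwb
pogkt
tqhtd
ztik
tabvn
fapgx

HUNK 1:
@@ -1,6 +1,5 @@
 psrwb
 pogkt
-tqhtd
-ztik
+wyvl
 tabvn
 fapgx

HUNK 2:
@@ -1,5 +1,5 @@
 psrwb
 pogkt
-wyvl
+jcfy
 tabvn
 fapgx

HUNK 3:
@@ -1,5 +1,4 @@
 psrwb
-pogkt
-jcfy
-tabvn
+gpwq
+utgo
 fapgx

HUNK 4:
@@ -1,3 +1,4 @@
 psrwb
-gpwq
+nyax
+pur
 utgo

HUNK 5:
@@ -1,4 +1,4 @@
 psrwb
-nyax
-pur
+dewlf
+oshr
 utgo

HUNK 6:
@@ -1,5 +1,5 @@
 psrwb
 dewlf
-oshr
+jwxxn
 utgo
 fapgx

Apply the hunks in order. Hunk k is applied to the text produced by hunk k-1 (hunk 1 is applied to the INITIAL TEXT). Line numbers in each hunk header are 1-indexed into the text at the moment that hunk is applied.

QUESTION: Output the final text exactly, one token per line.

Answer: psrwb
dewlf
jwxxn
utgo
fapgx

Derivation:
Hunk 1: at line 1 remove [tqhtd,ztik] add [wyvl] -> 5 lines: psrwb pogkt wyvl tabvn fapgx
Hunk 2: at line 1 remove [wyvl] add [jcfy] -> 5 lines: psrwb pogkt jcfy tabvn fapgx
Hunk 3: at line 1 remove [pogkt,jcfy,tabvn] add [gpwq,utgo] -> 4 lines: psrwb gpwq utgo fapgx
Hunk 4: at line 1 remove [gpwq] add [nyax,pur] -> 5 lines: psrwb nyax pur utgo fapgx
Hunk 5: at line 1 remove [nyax,pur] add [dewlf,oshr] -> 5 lines: psrwb dewlf oshr utgo fapgx
Hunk 6: at line 1 remove [oshr] add [jwxxn] -> 5 lines: psrwb dewlf jwxxn utgo fapgx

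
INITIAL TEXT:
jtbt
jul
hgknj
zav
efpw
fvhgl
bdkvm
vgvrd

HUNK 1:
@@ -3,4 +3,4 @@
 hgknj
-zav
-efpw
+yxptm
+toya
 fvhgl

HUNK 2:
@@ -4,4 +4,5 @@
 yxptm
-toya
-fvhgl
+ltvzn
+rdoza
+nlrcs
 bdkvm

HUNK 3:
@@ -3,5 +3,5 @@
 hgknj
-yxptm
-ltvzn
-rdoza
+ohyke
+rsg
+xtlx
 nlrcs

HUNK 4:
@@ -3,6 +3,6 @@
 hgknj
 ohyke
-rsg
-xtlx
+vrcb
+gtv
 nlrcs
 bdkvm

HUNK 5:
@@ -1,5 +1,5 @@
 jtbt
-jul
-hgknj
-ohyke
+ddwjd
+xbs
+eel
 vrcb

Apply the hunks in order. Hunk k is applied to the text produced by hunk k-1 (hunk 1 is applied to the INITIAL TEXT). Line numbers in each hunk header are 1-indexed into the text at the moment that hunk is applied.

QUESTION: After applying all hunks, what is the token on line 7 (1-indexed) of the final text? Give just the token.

Answer: nlrcs

Derivation:
Hunk 1: at line 3 remove [zav,efpw] add [yxptm,toya] -> 8 lines: jtbt jul hgknj yxptm toya fvhgl bdkvm vgvrd
Hunk 2: at line 4 remove [toya,fvhgl] add [ltvzn,rdoza,nlrcs] -> 9 lines: jtbt jul hgknj yxptm ltvzn rdoza nlrcs bdkvm vgvrd
Hunk 3: at line 3 remove [yxptm,ltvzn,rdoza] add [ohyke,rsg,xtlx] -> 9 lines: jtbt jul hgknj ohyke rsg xtlx nlrcs bdkvm vgvrd
Hunk 4: at line 3 remove [rsg,xtlx] add [vrcb,gtv] -> 9 lines: jtbt jul hgknj ohyke vrcb gtv nlrcs bdkvm vgvrd
Hunk 5: at line 1 remove [jul,hgknj,ohyke] add [ddwjd,xbs,eel] -> 9 lines: jtbt ddwjd xbs eel vrcb gtv nlrcs bdkvm vgvrd
Final line 7: nlrcs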